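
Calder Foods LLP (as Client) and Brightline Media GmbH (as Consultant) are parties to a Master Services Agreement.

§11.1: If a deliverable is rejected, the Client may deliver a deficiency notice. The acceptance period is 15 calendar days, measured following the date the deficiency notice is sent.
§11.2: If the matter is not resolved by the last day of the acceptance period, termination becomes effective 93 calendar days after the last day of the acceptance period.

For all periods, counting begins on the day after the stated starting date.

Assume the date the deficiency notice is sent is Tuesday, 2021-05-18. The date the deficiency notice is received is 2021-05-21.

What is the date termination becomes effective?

The last day of the acceptance period: 15 calendar days after 2021-05-18 is 2021-06-02.
Adding 93 calendar days to 2021-06-02 gives 2021-09-03, which is the date termination becomes effective.

2021-09-03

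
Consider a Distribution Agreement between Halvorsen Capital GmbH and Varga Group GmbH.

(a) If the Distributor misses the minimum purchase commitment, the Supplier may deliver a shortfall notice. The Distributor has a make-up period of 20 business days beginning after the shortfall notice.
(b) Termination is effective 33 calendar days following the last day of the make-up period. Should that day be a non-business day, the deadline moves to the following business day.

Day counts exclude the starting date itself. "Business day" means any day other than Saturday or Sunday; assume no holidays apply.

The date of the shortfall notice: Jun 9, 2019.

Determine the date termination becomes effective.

The last day of the make-up period: 20 business days after Sunday, Jun 9, 2019, skipping weekends — Jun 10, Jun 11, Jun 12, Jun 13, …, Jul 3, Jul 4, Jul 5 — lands on Friday, Jul 5, 2019.
Adding 33 calendar days to Jul 5, 2019 gives Aug 7, 2019, which is the date termination becomes effective. Aug 7, 2019 is a Wednesday, so no roll-forward applies.

Aug 7, 2019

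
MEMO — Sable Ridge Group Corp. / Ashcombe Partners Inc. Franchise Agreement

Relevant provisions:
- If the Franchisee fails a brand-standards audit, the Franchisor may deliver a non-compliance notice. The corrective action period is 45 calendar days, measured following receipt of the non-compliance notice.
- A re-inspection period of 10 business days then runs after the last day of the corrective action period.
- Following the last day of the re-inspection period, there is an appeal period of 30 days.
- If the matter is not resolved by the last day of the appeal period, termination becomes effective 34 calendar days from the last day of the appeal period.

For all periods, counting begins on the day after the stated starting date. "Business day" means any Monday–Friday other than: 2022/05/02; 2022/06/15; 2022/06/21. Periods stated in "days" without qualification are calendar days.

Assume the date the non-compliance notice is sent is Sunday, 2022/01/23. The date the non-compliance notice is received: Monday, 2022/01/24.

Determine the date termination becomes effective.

2022/05/27

Adding 45 calendar days to 2022/01/24 gives 2022/03/10, which is the last day of the corrective action period.
The last day of the re-inspection period: 10 business days after Thursday, 2022/03/10, skipping weekends — Mar 11, Mar 14, Mar 15, Mar 16, Mar 17, Mar 18, Mar 21, Mar 22, Mar 23, Mar 24 — lands on Thursday, 2022/03/24.
The last day of the appeal period: 30 calendar days after 2022/03/24 is 2022/04/23.
Adding 34 calendar days to 2022/04/23 gives 2022/05/27, which is the date termination becomes effective.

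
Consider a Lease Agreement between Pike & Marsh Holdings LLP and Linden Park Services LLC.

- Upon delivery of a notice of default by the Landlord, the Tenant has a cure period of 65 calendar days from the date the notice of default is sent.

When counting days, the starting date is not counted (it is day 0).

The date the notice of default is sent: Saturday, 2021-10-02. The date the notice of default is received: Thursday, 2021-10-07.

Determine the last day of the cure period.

2021-12-06

The last day of the cure period: 2021-10-02 + 65 days = 2021-12-06.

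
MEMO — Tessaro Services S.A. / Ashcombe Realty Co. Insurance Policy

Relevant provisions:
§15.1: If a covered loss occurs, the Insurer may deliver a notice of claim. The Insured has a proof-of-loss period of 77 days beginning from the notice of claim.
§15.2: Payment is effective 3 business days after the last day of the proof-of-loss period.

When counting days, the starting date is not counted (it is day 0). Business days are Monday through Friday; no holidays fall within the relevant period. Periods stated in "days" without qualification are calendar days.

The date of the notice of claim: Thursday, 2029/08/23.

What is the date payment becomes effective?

Adding 77 calendar days to 2029/08/23 gives 2029/11/08, which is the last day of the proof-of-loss period.
The date payment becomes effective: counting 3 business days from Thursday, 2029/11/08 (Nov 9, Nov 12, Nov 13, skipping weekends) reaches Tuesday, 2029/11/13.

2029/11/13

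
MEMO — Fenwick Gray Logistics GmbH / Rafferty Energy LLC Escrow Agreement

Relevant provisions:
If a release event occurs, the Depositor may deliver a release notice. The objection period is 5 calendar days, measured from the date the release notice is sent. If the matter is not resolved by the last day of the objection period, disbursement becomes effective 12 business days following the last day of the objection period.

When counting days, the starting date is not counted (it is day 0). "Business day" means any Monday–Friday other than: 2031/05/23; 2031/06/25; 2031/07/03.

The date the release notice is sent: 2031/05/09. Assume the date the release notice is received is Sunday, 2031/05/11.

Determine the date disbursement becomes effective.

The last day of the objection period: 5 calendar days after 2031/05/09 is 2031/05/14.
From Wednesday, 2031/05/14, 12 business days (May 15, May 16, May 19, May 20, …, May 29, May 30, Jun 2, skipping weekends and the listed holiday on May 23) brings us to Monday, 2031/06/02, which is the date disbursement becomes effective.

2031/06/02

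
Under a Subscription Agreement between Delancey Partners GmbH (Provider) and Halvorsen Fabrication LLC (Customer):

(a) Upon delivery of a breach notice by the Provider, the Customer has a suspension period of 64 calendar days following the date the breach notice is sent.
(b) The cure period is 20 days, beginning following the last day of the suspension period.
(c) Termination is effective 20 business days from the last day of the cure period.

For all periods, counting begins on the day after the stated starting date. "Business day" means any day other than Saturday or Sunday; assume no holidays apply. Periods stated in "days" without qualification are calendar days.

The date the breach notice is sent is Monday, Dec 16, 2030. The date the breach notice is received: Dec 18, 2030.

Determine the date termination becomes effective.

Apr 7, 2031

Adding 64 calendar days to Dec 16, 2030 gives Feb 18, 2031, which is the last day of the suspension period.
Adding 20 calendar days to Feb 18, 2031 gives Mar 10, 2031, which is the last day of the cure period.
The date termination becomes effective: counting 20 business days from Monday, Mar 10, 2031 (Mar 11, Mar 12, Mar 13, Mar 14, …, Apr 3, Apr 4, Apr 7, skipping weekends) reaches Monday, Apr 7, 2031.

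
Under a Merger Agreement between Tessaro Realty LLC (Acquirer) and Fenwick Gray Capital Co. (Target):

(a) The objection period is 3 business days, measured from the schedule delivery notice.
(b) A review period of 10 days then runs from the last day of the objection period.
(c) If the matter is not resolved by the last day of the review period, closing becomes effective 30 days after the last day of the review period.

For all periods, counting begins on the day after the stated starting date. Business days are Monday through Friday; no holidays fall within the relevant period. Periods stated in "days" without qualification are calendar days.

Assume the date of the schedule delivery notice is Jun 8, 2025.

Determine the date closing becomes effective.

From Sunday, Jun 8, 2025, 3 business days (Jun 9, Jun 10, Jun 11, skipping weekends) brings us to Wednesday, Jun 11, 2025, which is the last day of the objection period.
The last day of the review period: 10 calendar days after Jun 11, 2025 is Jun 21, 2025.
The date closing becomes effective: Jun 21, 2025 + 30 days = Jul 21, 2025.

Jul 21, 2025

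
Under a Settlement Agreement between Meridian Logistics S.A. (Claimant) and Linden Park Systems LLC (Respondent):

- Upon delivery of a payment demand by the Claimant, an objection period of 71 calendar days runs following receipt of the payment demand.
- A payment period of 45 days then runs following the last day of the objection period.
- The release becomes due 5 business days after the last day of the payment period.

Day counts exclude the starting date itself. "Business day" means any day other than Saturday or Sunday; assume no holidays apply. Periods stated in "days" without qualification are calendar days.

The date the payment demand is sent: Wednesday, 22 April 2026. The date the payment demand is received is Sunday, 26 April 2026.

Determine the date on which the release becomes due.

The last day of the objection period: 71 calendar days after 26 April 2026 is 6 July 2026.
The last day of the payment period: 6 July 2026 + 45 days = 20 August 2026.
The date on which the release becomes due: 5 business days after Thursday, 20 August 2026, skipping weekends — Aug 21, Aug 24, Aug 25, Aug 26, Aug 27 — lands on Thursday, 27 August 2026.

27 August 2026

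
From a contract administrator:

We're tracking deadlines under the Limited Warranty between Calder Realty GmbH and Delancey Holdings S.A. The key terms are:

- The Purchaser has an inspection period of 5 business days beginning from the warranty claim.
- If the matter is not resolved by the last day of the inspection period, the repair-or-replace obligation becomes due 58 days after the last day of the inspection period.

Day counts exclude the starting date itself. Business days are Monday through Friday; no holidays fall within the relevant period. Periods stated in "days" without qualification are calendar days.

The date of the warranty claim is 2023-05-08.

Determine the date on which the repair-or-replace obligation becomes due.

2023-07-12

The last day of the inspection period: counting 5 business days from Monday, 2023-05-08 (May 9, May 10, May 11, May 12, May 15, skipping weekends) reaches Monday, 2023-05-15.
The date on which the repair-or-replace obligation becomes due: 58 calendar days after 2023-05-15 is 2023-07-12.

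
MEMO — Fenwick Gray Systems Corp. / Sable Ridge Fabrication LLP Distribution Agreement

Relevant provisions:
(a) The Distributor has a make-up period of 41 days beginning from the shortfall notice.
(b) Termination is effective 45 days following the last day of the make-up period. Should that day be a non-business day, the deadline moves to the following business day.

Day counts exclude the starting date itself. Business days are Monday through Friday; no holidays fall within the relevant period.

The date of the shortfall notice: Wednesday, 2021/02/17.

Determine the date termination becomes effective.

2021/05/14

The last day of the make-up period: 41 calendar days after 2021/02/17 is 2021/03/30.
The date termination becomes effective: 2021/03/30 + 45 days = 2021/05/14. 2021/05/14 is a Friday, so no roll-forward applies.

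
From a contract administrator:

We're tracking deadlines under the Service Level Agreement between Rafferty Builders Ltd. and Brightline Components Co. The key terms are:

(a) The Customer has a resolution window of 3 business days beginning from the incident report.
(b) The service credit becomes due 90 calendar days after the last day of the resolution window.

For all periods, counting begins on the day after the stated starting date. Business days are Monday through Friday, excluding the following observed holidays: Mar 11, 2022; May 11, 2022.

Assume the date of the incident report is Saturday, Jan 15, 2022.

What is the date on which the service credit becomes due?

The last day of the resolution window: counting 3 business days from Saturday, Jan 15, 2022 (Jan 17, Jan 18, Jan 19, skipping weekends) reaches Wednesday, Jan 19, 2022.
The date on which the service credit becomes due: 90 calendar days after Jan 19, 2022 is Apr 19, 2022.

Apr 19, 2022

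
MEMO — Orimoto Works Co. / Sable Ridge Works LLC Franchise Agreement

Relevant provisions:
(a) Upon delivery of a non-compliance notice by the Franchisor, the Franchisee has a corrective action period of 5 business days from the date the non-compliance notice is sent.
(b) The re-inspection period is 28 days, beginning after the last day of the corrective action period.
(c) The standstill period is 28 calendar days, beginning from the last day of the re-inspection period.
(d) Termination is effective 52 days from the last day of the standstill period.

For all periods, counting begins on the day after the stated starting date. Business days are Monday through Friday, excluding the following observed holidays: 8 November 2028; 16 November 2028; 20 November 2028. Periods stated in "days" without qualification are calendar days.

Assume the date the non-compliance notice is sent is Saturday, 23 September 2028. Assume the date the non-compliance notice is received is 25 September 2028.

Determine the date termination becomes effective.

From Saturday, 23 September 2028, 5 business days (Sep 25, Sep 26, Sep 27, Sep 28, Sep 29, skipping weekends) brings us to Friday, 29 September 2028, which is the last day of the corrective action period.
The last day of the re-inspection period: 28 calendar days after 29 September 2028 is 27 October 2028.
The last day of the standstill period: 27 October 2028 + 28 days = 24 November 2028.
The date termination becomes effective: 24 November 2028 + 52 days = 15 January 2029.

15 January 2029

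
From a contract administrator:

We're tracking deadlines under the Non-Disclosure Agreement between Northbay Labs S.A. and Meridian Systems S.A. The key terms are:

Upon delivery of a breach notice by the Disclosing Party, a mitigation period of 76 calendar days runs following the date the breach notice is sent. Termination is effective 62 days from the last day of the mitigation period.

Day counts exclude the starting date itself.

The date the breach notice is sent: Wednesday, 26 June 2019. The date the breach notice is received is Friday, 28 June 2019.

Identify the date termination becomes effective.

11 November 2019

The last day of the mitigation period: 76 calendar days after 26 June 2019 is 10 September 2019.
The date termination becomes effective: 62 calendar days after 10 September 2019 is 11 November 2019.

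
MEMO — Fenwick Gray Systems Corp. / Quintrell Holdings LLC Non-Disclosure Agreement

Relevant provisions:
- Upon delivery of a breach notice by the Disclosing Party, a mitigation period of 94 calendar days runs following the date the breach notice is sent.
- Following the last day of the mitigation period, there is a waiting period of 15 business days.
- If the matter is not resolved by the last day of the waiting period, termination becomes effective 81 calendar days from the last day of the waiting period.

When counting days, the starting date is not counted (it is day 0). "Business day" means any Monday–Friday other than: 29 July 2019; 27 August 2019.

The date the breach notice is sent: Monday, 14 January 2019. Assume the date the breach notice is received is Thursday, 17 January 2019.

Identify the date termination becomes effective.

The last day of the mitigation period: 94 calendar days after 14 January 2019 is 18 April 2019.
The last day of the waiting period: counting 15 business days from Thursday, 18 April 2019 (Apr 19, Apr 22, Apr 23, Apr 24, …, May 7, May 8, May 9, skipping weekends) reaches Thursday, 9 May 2019.
The date termination becomes effective: 9 May 2019 + 81 days = 29 July 2019.

29 July 2019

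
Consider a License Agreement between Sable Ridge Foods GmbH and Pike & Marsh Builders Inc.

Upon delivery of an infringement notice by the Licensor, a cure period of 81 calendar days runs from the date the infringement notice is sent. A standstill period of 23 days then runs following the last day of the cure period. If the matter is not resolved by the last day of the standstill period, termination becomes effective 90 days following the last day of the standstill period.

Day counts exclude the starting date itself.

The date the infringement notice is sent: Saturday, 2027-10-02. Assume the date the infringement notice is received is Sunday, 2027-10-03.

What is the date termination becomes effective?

The last day of the cure period: 81 calendar days after 2027-10-02 is 2027-12-22.
The last day of the standstill period: 23 calendar days after 2027-12-22 is 2028-01-14.
The date termination becomes effective: 90 calendar days after 2028-01-14 is 2028-04-13.

2028-04-13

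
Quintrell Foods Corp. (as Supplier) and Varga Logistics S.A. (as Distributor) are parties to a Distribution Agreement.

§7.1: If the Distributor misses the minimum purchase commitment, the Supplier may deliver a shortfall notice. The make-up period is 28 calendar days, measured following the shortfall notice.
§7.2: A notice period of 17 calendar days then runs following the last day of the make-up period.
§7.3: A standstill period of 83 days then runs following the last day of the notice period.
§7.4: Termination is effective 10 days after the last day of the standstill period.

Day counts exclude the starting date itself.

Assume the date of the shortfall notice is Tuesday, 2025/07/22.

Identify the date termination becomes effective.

2025/12/07

The last day of the make-up period: 2025/07/22 + 28 days = 2025/08/19.
The last day of the notice period: 17 calendar days after 2025/08/19 is 2025/09/05.
The last day of the standstill period: 83 calendar days after 2025/09/05 is 2025/11/27.
The date termination becomes effective: 10 calendar days after 2025/11/27 is 2025/12/07.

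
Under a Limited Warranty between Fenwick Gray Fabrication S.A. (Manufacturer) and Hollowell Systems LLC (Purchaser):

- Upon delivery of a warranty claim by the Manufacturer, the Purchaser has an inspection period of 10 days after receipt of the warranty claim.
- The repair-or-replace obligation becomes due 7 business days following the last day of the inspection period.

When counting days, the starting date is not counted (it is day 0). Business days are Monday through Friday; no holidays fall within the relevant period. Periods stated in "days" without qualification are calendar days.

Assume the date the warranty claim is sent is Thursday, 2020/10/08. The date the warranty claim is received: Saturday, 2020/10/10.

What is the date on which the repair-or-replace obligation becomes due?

Adding 10 calendar days to 2020/10/10 gives 2020/10/20, which is the last day of the inspection period.
From Tuesday, 2020/10/20, 7 business days (Oct 21, Oct 22, Oct 23, Oct 26, Oct 27, Oct 28, Oct 29, skipping weekends) brings us to Thursday, 2020/10/29, which is the date on which the repair-or-replace obligation becomes due.

2020/10/29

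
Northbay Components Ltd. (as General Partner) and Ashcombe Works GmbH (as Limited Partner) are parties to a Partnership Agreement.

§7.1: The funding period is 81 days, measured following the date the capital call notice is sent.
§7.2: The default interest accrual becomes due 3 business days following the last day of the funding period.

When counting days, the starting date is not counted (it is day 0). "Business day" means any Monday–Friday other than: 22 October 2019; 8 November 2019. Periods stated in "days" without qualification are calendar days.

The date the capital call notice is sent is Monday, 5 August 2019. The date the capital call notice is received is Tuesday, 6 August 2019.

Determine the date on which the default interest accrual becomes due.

30 October 2019

Adding 81 calendar days to 5 August 2019 gives 25 October 2019, which is the last day of the funding period.
From Friday, 25 October 2019, 3 business days (Oct 28, Oct 29, Oct 30, skipping weekends) brings us to Wednesday, 30 October 2019, which is the date on which the default interest accrual becomes due.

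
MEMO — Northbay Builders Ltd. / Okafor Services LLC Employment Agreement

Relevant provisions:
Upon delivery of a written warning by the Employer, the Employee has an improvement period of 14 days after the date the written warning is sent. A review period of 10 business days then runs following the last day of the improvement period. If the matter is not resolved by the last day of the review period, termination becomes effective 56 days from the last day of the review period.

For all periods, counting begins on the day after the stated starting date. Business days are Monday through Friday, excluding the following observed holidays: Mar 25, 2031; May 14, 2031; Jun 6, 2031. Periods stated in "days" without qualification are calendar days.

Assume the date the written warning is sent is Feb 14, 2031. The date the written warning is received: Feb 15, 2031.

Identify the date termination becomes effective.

May 9, 2031

Adding 14 calendar days to Feb 14, 2031 gives Feb 28, 2031, which is the last day of the improvement period.
From Friday, Feb 28, 2031, 10 business days (Mar 3, Mar 4, Mar 5, Mar 6, Mar 7, Mar 10, Mar 11, Mar 12, Mar 13, Mar 14, skipping weekends) brings us to Friday, Mar 14, 2031, which is the last day of the review period.
The date termination becomes effective: Mar 14, 2031 + 56 days = May 9, 2031.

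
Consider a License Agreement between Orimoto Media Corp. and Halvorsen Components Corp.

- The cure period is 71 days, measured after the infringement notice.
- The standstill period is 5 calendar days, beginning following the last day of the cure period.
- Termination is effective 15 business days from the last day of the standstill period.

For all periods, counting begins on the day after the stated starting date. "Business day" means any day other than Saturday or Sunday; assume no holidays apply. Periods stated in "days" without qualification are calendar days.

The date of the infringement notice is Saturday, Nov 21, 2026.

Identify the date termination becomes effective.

Feb 26, 2027

The last day of the cure period: Nov 21, 2026 + 71 days = Jan 31, 2027.
Adding 5 calendar days to Jan 31, 2027 gives Feb 5, 2027, which is the last day of the standstill period.
From Friday, Feb 5, 2027, 15 business days (Feb 8, Feb 9, Feb 10, Feb 11, …, Feb 24, Feb 25, Feb 26, skipping weekends) brings us to Friday, Feb 26, 2027, which is the date termination becomes effective.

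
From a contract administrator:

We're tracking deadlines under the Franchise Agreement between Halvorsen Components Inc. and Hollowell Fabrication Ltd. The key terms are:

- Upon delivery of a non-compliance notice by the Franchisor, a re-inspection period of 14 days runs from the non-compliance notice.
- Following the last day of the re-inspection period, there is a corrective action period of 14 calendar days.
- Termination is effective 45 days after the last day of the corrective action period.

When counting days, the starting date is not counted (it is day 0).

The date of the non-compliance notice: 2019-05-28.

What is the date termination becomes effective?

The last day of the re-inspection period: 2019-05-28 + 14 days = 2019-06-11.
Adding 14 calendar days to 2019-06-11 gives 2019-06-25, which is the last day of the corrective action period.
The date termination becomes effective: 2019-06-25 + 45 days = 2019-08-09.

2019-08-09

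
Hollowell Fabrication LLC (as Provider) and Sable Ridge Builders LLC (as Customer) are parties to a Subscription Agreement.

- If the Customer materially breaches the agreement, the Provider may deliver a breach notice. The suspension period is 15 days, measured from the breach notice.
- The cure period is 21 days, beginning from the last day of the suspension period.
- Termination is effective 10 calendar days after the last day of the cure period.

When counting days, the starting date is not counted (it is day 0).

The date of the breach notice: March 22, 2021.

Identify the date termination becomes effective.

The last day of the suspension period: March 22, 2021 + 15 days = April 6, 2021.
Adding 21 calendar days to April 6, 2021 gives April 27, 2021, which is the last day of the cure period.
The date termination becomes effective: April 27, 2021 + 10 days = May 7, 2021.

May 7, 2021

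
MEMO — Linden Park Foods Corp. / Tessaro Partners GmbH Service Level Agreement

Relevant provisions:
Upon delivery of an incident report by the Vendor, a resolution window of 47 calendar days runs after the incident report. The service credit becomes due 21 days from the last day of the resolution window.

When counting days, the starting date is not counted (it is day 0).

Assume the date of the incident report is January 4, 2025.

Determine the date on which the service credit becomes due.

March 13, 2025

The last day of the resolution window: January 4, 2025 + 47 days = February 20, 2025.
The date on which the service credit becomes due: February 20, 2025 + 21 days = March 13, 2025.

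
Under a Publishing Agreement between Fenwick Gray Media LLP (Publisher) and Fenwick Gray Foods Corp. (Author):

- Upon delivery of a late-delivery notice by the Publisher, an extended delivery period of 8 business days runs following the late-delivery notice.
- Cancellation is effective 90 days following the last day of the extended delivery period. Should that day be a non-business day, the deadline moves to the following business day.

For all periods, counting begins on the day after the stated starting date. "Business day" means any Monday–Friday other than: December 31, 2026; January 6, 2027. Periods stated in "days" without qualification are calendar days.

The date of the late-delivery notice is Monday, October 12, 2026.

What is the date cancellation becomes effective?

The last day of the extended delivery period: counting 8 business days from Monday, October 12, 2026 (Oct 13, Oct 14, Oct 15, Oct 16, Oct 19, Oct 20, Oct 21, Oct 22, skipping weekends) reaches Thursday, October 22, 2026.
Adding 90 calendar days to October 22, 2026 gives January 20, 2027, which is the date cancellation becomes effective. January 20, 2027 is a Wednesday and is not a listed holiday, so no roll-forward applies.

January 20, 2027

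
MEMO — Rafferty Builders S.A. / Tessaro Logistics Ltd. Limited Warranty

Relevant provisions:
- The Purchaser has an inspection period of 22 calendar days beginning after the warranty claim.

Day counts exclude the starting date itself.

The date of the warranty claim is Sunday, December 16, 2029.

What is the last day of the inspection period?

The last day of the inspection period: 22 calendar days after December 16, 2029 is January 7, 2030.

January 7, 2030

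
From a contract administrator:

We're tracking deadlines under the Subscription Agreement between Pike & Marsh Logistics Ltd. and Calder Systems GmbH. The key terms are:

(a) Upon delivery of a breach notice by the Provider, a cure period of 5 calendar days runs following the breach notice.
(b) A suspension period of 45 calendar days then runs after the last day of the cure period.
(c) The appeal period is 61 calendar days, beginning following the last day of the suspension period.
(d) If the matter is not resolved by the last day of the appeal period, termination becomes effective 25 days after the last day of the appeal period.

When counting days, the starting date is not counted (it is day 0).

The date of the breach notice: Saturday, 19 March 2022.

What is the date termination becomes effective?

The last day of the cure period: 5 calendar days after 19 March 2022 is 24 March 2022.
Adding 45 calendar days to 24 March 2022 gives 8 May 2022, which is the last day of the suspension period.
The last day of the appeal period: 8 May 2022 + 61 days = 8 July 2022.
The date termination becomes effective: 25 calendar days after 8 July 2022 is 2 August 2022.

2 August 2022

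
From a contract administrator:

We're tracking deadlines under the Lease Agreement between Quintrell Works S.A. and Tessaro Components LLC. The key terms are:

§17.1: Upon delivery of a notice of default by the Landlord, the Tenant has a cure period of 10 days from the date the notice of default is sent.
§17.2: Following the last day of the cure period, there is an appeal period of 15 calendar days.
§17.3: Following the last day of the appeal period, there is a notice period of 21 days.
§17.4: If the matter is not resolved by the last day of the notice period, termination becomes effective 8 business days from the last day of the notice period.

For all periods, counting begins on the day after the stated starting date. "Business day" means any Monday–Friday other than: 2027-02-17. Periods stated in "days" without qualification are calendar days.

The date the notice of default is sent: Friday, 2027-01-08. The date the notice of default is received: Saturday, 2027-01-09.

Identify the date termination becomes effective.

2027-03-05

The last day of the cure period: 10 calendar days after 2027-01-08 is 2027-01-18.
Adding 15 calendar days to 2027-01-18 gives 2027-02-02, which is the last day of the appeal period.
The last day of the notice period: 21 calendar days after 2027-02-02 is 2027-02-23.
The date termination becomes effective: 8 business days after Tuesday, 2027-02-23, skipping weekends — Feb 24, Feb 25, Feb 26, Mar 1, Mar 2, Mar 3, Mar 4, Mar 5 — lands on Friday, 2027-03-05.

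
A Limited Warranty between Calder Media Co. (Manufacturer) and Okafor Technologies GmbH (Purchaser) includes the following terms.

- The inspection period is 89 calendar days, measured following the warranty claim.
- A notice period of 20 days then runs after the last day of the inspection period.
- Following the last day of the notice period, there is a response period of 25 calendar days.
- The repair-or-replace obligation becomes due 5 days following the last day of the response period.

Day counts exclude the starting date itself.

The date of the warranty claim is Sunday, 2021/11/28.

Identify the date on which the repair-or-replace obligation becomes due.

2022/04/16

The last day of the inspection period: 2021/11/28 + 89 days = 2022/02/25.
Adding 20 calendar days to 2022/02/25 gives 2022/03/17, which is the last day of the notice period.
The last day of the response period: 2022/03/17 + 25 days = 2022/04/11.
Adding 5 calendar days to 2022/04/11 gives 2022/04/16, which is the date on which the repair-or-replace obligation becomes due.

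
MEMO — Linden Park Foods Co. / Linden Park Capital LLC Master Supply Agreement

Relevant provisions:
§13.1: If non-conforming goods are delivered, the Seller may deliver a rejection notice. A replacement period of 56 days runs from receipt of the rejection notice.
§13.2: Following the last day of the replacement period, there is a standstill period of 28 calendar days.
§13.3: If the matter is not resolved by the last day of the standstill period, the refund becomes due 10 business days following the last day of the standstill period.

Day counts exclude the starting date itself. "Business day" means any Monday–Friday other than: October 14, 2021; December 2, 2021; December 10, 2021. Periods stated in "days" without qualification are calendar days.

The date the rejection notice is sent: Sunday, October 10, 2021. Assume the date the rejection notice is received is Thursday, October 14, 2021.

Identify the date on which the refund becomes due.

The last day of the replacement period: 56 calendar days after October 14, 2021 is December 9, 2021.
The last day of the standstill period: 28 calendar days after December 9, 2021 is January 6, 2022.
From Thursday, January 6, 2022, 10 business days (Jan 7, Jan 10, Jan 11, Jan 12, Jan 13, Jan 14, Jan 17, Jan 18, Jan 19, Jan 20, skipping weekends) brings us to Thursday, January 20, 2022, which is the date on which the refund becomes due.

January 20, 2022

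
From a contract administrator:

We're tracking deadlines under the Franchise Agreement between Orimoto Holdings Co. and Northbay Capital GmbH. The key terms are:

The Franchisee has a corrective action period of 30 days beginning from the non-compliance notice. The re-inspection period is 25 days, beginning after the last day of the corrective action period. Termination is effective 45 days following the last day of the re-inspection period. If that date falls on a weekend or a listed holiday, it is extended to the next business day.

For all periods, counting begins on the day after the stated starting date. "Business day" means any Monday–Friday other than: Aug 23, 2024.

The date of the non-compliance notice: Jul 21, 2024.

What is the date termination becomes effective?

Adding 30 calendar days to Jul 21, 2024 gives Aug 20, 2024, which is the last day of the corrective action period.
Adding 25 calendar days to Aug 20, 2024 gives Sep 14, 2024, which is the last day of the re-inspection period.
Adding 45 calendar days to Sep 14, 2024 gives Oct 29, 2024, which is the date termination becomes effective. Oct 29, 2024 is a Tuesday and is not a listed holiday, so no roll-forward applies.

Oct 29, 2024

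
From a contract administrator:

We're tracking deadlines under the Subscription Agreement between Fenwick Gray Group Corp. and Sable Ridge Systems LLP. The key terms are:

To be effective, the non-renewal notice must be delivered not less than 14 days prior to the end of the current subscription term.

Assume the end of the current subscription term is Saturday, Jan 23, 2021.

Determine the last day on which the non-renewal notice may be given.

Counting back 14 calendar days from Jan 23, 2021 gives Jan 9, 2021.

Jan 9, 2021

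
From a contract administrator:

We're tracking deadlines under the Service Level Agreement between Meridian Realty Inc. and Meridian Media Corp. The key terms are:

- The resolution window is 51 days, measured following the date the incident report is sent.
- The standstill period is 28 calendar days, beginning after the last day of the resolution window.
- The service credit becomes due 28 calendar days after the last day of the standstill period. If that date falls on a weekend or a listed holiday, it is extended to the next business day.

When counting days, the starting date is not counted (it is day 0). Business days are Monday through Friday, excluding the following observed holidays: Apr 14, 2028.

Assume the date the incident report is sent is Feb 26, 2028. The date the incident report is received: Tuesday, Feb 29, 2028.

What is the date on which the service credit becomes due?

Jun 12, 2028

Adding 51 calendar days to Feb 26, 2028 gives Apr 17, 2028, which is the last day of the resolution window.
Adding 28 calendar days to Apr 17, 2028 gives May 15, 2028, which is the last day of the standstill period.
The date on which the service credit becomes due: 28 calendar days after May 15, 2028 is Jun 12, 2028. Jun 12, 2028 is a Monday and is not a listed holiday, so no roll-forward applies.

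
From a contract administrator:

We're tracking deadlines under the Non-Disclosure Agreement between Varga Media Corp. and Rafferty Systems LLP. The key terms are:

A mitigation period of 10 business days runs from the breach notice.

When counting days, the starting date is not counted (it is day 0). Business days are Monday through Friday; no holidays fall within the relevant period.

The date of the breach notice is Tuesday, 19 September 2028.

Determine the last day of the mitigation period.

From Tuesday, 19 September 2028, 10 business days (Sep 20, Sep 21, Sep 22, Sep 25, Sep 26, Sep 27, Sep 28, Sep 29, Oct 2, Oct 3, skipping weekends) brings us to Tuesday, 3 October 2028, which is the last day of the mitigation period.

3 October 2028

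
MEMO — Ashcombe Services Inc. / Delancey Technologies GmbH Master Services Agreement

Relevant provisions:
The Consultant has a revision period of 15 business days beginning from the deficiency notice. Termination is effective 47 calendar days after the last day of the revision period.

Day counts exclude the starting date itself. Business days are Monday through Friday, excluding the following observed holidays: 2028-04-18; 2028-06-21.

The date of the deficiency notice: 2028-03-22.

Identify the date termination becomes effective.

2028-05-29

The last day of the revision period: 15 business days after Wednesday, 2028-03-22, skipping weekends — Mar 23, Mar 24, Mar 27, Mar 28, …, Apr 10, Apr 11, Apr 12 — lands on Wednesday, 2028-04-12.
Adding 47 calendar days to 2028-04-12 gives 2028-05-29, which is the date termination becomes effective.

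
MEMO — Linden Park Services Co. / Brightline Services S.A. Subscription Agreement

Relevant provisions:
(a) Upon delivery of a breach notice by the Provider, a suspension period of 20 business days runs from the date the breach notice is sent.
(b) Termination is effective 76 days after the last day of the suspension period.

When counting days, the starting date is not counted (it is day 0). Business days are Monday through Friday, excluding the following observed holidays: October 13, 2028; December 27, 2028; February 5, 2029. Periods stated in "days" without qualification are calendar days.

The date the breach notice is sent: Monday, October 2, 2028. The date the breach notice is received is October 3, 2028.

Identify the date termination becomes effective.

The last day of the suspension period: counting 20 business days from Monday, October 2, 2028 (Oct 3, Oct 4, Oct 5, Oct 6, …, Oct 27, Oct 30, Oct 31, skipping weekends and the listed holiday on Oct 13) reaches Tuesday, October 31, 2028.
Adding 76 calendar days to October 31, 2028 gives January 15, 2029, which is the date termination becomes effective.

January 15, 2029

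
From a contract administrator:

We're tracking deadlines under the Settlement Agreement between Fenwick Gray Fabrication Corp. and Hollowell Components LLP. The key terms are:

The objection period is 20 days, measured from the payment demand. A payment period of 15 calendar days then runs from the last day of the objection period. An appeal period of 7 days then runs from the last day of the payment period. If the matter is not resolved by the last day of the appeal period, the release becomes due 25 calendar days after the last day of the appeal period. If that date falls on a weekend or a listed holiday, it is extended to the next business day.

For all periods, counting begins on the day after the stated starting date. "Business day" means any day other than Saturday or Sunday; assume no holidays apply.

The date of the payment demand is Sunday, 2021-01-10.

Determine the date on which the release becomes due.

The last day of the objection period: 2021-01-10 + 20 days = 2021-01-30.
Adding 15 calendar days to 2021-01-30 gives 2021-02-14, which is the last day of the payment period.
Adding 7 calendar days to 2021-02-14 gives 2021-02-21, which is the last day of the appeal period.
The date on which the release becomes due: 25 calendar days after 2021-02-21 is 2021-03-18. 2021-03-18 is a Thursday, so no roll-forward applies.

2021-03-18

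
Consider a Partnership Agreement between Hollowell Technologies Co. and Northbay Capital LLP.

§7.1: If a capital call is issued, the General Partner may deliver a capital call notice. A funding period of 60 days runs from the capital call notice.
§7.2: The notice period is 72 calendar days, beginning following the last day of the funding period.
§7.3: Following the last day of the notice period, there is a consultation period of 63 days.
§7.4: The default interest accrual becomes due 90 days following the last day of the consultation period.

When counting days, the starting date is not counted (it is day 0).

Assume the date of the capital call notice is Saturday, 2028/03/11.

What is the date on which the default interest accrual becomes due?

The last day of the funding period: 2028/03/11 + 60 days = 2028/05/10.
The last day of the notice period: 2028/05/10 + 72 days = 2028/07/21.
Adding 63 calendar days to 2028/07/21 gives 2028/09/22, which is the last day of the consultation period.
The date on which the default interest accrual becomes due: 90 calendar days after 2028/09/22 is 2028/12/21.

2028/12/21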